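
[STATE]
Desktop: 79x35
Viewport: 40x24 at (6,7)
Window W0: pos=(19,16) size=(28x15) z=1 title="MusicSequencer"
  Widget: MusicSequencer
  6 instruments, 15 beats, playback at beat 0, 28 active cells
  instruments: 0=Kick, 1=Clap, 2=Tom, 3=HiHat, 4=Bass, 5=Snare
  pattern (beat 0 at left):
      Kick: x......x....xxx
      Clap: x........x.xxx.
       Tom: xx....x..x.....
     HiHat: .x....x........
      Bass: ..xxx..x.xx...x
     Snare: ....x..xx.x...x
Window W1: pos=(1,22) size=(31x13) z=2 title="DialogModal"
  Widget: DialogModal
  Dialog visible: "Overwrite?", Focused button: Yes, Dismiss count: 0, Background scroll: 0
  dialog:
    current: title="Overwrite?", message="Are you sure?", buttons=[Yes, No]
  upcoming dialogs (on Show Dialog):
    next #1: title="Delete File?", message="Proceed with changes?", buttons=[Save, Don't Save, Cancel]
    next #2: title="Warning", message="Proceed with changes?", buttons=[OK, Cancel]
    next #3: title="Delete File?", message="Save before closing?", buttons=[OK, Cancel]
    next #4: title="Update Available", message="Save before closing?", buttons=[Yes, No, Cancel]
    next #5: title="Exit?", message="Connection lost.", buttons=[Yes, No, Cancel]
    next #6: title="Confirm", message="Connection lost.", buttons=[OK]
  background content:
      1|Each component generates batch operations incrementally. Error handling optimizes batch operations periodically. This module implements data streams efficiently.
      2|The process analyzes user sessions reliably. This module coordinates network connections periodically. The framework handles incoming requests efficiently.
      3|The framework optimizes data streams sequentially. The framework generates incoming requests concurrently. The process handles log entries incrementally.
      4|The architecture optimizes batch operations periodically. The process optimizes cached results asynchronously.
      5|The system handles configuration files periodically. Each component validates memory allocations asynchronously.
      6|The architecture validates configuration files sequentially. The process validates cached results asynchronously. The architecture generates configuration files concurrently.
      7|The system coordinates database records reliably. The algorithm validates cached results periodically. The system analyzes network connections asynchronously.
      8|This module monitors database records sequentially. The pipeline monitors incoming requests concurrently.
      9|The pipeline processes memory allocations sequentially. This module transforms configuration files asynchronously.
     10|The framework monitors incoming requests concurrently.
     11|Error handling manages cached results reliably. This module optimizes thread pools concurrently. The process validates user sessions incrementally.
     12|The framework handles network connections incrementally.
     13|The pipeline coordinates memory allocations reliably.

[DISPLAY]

                                        
                                        
                                        
                                        
                                        
                                        
                                        
                                        
                                        
             ┏━━━━━━━━━━━━━━━━━━━━━━━━━━
             ┃ MusicSequencer           
             ┠──────────────────────────
             ┃      ▼12345678901234     
             ┃  Kick█······█····███     
             ┃  Clap█········█·███·     
━━━━━━━━━━━━━━━━━━━━━━━━━┓█··█·····     
logModal                 ┃█········     
─────────────────────────┨·█·██···█     
 component generates batc┃·██·█···█     
process analyzes user ses┃              
fr┌───────────────┐ data ┃              
ar│   Overwrite?  │zes ba┃              
sy│ Are you sure? │igurat┃              
ar│   [Yes]  No   │tes co┃━━━━━━━━━━━━━━


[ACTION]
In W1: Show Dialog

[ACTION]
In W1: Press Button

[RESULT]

                                        
                                        
                                        
                                        
                                        
                                        
                                        
                                        
                                        
             ┏━━━━━━━━━━━━━━━━━━━━━━━━━━
             ┃ MusicSequencer           
             ┠──────────────────────────
             ┃      ▼12345678901234     
             ┃  Kick█······█····███     
             ┃  Clap█········█·███·     
━━━━━━━━━━━━━━━━━━━━━━━━━┓█··█·····     
logModal                 ┃█········     
─────────────────────────┨·█·██···█     
 component generates batc┃·██·█···█     
process analyzes user ses┃              
framework optimizes data ┃              
architecture optimizes ba┃              
system handles configurat┃              
architecture validates co┃━━━━━━━━━━━━━━


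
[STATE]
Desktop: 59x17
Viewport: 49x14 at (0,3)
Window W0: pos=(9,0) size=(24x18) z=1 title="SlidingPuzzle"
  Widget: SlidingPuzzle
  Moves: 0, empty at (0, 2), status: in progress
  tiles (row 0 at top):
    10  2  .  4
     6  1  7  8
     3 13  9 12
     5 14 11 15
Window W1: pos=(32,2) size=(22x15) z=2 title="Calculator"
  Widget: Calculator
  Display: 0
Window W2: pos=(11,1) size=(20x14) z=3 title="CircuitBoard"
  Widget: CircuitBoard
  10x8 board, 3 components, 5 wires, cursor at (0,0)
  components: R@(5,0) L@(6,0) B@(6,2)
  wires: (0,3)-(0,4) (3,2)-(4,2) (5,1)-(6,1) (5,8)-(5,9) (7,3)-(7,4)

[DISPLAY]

         ┃┌┠──────────────────┨ ┃ Calculator     
         ┃│┃   0 1 2 3 4 5 6 7┃ ┠────────────────
         ┃├┃0  [.]          · ┃ ┃                
         ┃│┃                  ┃ ┃┌───┬───┬───┬───
         ┃├┃1                 ┃ ┃│ 7 │ 8 │ 9 │ ÷ 
         ┃│┃                  ┃ ┃├───┼───┼───┼───
         ┃├┃2                 ┃ ┃│ 4 │ 5 │ 6 │ × 
         ┃│┃                  ┃ ┃├───┼───┼───┼───
         ┃└┃3           ·     ┃ ┃│ 1 │ 2 │ 3 │ - 
         ┃M┃            │     ┃ ┃├───┼───┼───┼───
         ┃ ┃4           ·     ┃ ┃│ 0 │ . │ = │ + 
         ┃ ┗━━━━━━━━━━━━━━━━━━┛ ┃├───┼───┼───┼───
         ┃                      ┃│ C │ MC│ MR│ M+
         ┃                      ┗━━━━━━━━━━━━━━━━


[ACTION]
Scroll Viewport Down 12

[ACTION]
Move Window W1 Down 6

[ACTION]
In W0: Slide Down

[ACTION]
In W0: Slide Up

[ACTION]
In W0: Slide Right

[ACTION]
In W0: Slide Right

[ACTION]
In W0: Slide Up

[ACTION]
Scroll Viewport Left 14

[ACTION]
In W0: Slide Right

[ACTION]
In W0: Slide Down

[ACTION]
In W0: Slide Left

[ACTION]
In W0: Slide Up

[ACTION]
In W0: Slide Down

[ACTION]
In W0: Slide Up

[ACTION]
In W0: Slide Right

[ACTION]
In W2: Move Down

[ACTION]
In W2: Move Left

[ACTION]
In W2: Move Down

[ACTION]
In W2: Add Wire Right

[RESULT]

         ┃┌┠──────────────────┨ ┃ Calculator     
         ┃│┃   0 1 2 3 4 5 6 7┃ ┠────────────────
         ┃├┃0               · ┃ ┃                
         ┃│┃                  ┃ ┃┌───┬───┬───┬───
         ┃├┃1                 ┃ ┃│ 7 │ 8 │ 9 │ ÷ 
         ┃│┃                  ┃ ┃├───┼───┼───┼───
         ┃├┃2  [.]─ ·         ┃ ┃│ 4 │ 5 │ 6 │ × 
         ┃│┃                  ┃ ┃├───┼───┼───┼───
         ┃└┃3           ·     ┃ ┃│ 1 │ 2 │ 3 │ - 
         ┃M┃            │     ┃ ┃├───┼───┼───┼───
         ┃ ┃4           ·     ┃ ┃│ 0 │ . │ = │ + 
         ┃ ┗━━━━━━━━━━━━━━━━━━┛ ┃├───┼───┼───┼───
         ┃                      ┃│ C │ MC│ MR│ M+
         ┃                      ┗━━━━━━━━━━━━━━━━


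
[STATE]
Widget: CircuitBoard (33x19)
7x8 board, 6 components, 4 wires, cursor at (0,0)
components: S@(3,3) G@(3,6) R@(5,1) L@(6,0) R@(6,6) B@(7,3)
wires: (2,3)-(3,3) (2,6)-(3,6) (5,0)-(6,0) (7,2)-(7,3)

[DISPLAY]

   0 1 2 3 4 5 6                 
0  [.]                           
                                 
1                                
                                 
2               ·           ·    
                │           │    
3               S           G    
                                 
4                                
                                 
5   ·   R                        
    │                            
6   L                       R    
                                 
7           · ─ B                
Cursor: (0,0)                    
                                 
                                 


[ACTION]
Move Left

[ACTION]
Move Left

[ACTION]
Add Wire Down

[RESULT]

   0 1 2 3 4 5 6                 
0  [.]                           
    │                            
1   ·                            
                                 
2               ·           ·    
                │           │    
3               S           G    
                                 
4                                
                                 
5   ·   R                        
    │                            
6   L                       R    
                                 
7           · ─ B                
Cursor: (0,0)                    
                                 
                                 


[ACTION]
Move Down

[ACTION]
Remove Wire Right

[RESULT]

   0 1 2 3 4 5 6                 
0   ·                            
    │                            
1  [.]                           
                                 
2               ·           ·    
                │           │    
3               S           G    
                                 
4                                
                                 
5   ·   R                        
    │                            
6   L                       R    
                                 
7           · ─ B                
Cursor: (1,0)                    
                                 
                                 


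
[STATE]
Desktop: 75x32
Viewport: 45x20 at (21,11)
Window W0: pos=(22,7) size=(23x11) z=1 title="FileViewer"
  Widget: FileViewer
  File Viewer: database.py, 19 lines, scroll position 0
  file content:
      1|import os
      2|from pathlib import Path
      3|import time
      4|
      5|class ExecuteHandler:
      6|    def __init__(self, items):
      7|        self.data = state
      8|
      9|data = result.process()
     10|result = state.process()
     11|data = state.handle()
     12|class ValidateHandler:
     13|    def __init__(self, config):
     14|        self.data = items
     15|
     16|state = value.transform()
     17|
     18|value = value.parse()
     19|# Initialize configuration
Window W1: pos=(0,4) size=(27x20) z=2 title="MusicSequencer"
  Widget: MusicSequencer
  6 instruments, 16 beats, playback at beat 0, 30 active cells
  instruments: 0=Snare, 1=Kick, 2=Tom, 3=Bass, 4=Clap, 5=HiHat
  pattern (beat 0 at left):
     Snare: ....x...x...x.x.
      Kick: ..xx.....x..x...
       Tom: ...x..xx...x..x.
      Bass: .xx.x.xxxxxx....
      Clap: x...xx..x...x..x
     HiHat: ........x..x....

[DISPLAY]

··   ┃ pathlib import █┃                     
·█   ┃rt time         ░┃                     
··   ┃                ░┃                     
     ┃s ExecuteHandler░┃                     
     ┃def __init__(sel░┃                     
     ┃    self.data = ▼┃                     
     ┃━━━━━━━━━━━━━━━━━┛                     
     ┃                                       
     ┃                                       
     ┃                                       
     ┃                                       
     ┃                                       
━━━━━┛                                       
                                             
                                             
                                             
                                             
                                             
                                             
                                             


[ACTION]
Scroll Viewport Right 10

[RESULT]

thlib import █┃                              
time         ░┃                              
             ░┃                              
xecuteHandler░┃                              
 __init__(sel░┃                              
 self.data = ▼┃                              
━━━━━━━━━━━━━━┛                              
                                             
                                             
                                             
                                             
                                             
                                             
                                             
                                             
                                             
                                             
                                             
                                             
                                             


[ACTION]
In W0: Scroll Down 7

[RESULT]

result.proces░┃                              
= state.proce░┃                              
state.handle(█┃                              
alidateHandle░┃                              
 __init__(sel░┃                              
 self.data = ▼┃                              
━━━━━━━━━━━━━━┛                              
                                             
                                             
                                             
                                             
                                             
                                             
                                             
                                             
                                             
                                             
                                             
                                             
                                             


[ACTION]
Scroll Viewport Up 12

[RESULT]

                                             
                                             
                                             
                                             
                                             
                                             
                                             
━━━━━━━━━━━━━━┓                              
ewer          ┃                              
──────────────┨                              
             ▲┃                              
result.proces░┃                              
= state.proce░┃                              
state.handle(█┃                              
alidateHandle░┃                              
 __init__(sel░┃                              
 self.data = ▼┃                              
━━━━━━━━━━━━━━┛                              
                                             
                                             


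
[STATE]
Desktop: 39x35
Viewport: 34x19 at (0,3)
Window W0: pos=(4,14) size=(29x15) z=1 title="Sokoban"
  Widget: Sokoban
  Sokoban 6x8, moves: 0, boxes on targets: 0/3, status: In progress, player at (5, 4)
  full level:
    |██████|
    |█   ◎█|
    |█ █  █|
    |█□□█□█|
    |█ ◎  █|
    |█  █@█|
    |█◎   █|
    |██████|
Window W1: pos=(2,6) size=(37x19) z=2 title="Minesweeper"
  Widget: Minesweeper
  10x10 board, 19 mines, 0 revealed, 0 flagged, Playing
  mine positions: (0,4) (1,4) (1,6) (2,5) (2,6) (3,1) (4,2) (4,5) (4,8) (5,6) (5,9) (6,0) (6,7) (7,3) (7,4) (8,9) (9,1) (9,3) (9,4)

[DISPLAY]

                                  
                                  
                                  
  ┏━━━━━━━━━━━━━━━━━━━━━━━━━━━━━━━
  ┃ Minesweeper                   
  ┠───────────────────────────────
  ┃■■■■■■■■■■                     
  ┃■■■■■■■■■■                     
  ┃■■■■■■■■■■                     
  ┃■■■■■■■■■■                     
  ┃■■■■■■■■■■                     
  ┃■■■■■■■■■■                     
  ┃■■■■■■■■■■                     
  ┃■■■■■■■■■■                     
  ┃■■■■■■■■■■                     
  ┃■■■■■■■■■■                     
  ┃                               
  ┃                               
  ┃                               


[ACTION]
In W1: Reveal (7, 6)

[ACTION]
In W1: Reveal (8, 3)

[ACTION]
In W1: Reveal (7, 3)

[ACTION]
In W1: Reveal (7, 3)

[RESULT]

                                  
                                  
                                  
  ┏━━━━━━━━━━━━━━━━━━━━━━━━━━━━━━━
  ┃ Minesweeper                   
  ┠───────────────────────────────
  ┃■■■■✹■■■■■                     
  ┃■■■■✹■✹■■■                     
  ┃■■■■■✹✹■■■                     
  ┃■✹■■■■■■■■                     
  ┃■■✹■■✹■■✹■                     
  ┃■■■■■■✹■■✹                     
  ┃✹■■■■■■✹■■                     
  ┃■■■✹✹■1■■■                     
  ┃■■■4■■■■■✹                     
  ┃■✹■✹✹■■■■■                     
  ┃                               
  ┃                               
  ┃                               


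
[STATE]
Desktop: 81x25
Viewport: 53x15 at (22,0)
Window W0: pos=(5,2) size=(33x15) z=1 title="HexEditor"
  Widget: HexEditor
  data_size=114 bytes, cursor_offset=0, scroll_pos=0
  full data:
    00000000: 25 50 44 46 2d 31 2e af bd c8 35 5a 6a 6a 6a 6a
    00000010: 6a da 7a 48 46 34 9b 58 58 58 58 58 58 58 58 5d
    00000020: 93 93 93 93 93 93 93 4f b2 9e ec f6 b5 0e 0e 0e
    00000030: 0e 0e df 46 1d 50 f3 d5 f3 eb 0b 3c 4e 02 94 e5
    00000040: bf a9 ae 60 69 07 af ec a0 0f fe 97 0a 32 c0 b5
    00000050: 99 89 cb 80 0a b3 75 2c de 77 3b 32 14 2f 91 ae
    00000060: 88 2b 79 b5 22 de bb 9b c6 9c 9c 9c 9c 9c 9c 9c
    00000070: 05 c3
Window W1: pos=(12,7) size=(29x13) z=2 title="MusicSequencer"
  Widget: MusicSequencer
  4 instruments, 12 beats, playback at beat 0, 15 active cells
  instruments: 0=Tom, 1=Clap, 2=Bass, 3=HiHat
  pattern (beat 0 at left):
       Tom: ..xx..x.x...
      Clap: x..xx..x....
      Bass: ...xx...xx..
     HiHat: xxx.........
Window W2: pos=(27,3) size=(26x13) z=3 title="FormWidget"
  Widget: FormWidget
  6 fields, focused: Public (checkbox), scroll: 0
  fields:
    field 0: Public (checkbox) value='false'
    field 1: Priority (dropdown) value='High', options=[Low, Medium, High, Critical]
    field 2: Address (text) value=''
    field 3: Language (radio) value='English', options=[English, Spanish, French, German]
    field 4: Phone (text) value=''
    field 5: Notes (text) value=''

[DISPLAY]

                                                     
                                                     
━━━━━━━━━━━━━━━┓                                     
     ┏━━━━━━━━━━━━━━━━━━━━━━━━┓                      
─────┃ FormWidget             ┃                      
44 46┠────────────────────────┨                      
7a 48┃> Public:     [ ]       ┃                      
━━━━━┃  Priority:   [High   ▼]┃                      
uence┃  Address:    [        ]┃                      
─────┃  Language:   (●) Englis┃                      
34567┃  Phone:      [        ]┃                      
█··█·┃  Notes:      [        ]┃                      
██··█┃                        ┃                      
██···┃                        ┃                      
·····┃                        ┃                      


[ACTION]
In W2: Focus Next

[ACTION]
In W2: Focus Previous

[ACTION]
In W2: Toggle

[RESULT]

                                                     
                                                     
━━━━━━━━━━━━━━━┓                                     
     ┏━━━━━━━━━━━━━━━━━━━━━━━━┓                      
─────┃ FormWidget             ┃                      
44 46┠────────────────────────┨                      
7a 48┃> Public:     [x]       ┃                      
━━━━━┃  Priority:   [High   ▼]┃                      
uence┃  Address:    [        ]┃                      
─────┃  Language:   (●) Englis┃                      
34567┃  Phone:      [        ]┃                      
█··█·┃  Notes:      [        ]┃                      
██··█┃                        ┃                      
██···┃                        ┃                      
·····┃                        ┃                      


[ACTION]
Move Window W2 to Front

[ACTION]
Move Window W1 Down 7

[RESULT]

                                                     
                                                     
━━━━━━━━━━━━━━━┓                                     
     ┏━━━━━━━━━━━━━━━━━━━━━━━━┓                      
─────┃ FormWidget             ┃                      
44 46┠────────────────────────┨                      
7a 48┃> Public:     [x]       ┃                      
93 93┃  Priority:   [High   ▼]┃                      
df 46┃  Address:    [        ]┃                      
ae 60┃  Language:   (●) Englis┃                      
cb 80┃  Phone:      [        ]┃                      
79 b5┃  Notes:      [        ]┃                      
━━━━━┃                        ┃                      
uence┃                        ┃                      
─────┃                        ┃                      


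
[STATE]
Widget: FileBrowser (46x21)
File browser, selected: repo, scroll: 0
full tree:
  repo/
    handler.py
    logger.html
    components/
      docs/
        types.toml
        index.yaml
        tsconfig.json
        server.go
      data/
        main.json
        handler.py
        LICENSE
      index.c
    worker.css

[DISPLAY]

> [-] repo/                                   
    handler.py                                
    logger.html                               
    [+] components/                           
    worker.css                                
                                              
                                              
                                              
                                              
                                              
                                              
                                              
                                              
                                              
                                              
                                              
                                              
                                              
                                              
                                              
                                              


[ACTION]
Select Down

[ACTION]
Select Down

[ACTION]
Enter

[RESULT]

  [-] repo/                                   
    handler.py                                
  > logger.html                               
    [+] components/                           
    worker.css                                
                                              
                                              
                                              
                                              
                                              
                                              
                                              
                                              
                                              
                                              
                                              
                                              
                                              
                                              
                                              
                                              


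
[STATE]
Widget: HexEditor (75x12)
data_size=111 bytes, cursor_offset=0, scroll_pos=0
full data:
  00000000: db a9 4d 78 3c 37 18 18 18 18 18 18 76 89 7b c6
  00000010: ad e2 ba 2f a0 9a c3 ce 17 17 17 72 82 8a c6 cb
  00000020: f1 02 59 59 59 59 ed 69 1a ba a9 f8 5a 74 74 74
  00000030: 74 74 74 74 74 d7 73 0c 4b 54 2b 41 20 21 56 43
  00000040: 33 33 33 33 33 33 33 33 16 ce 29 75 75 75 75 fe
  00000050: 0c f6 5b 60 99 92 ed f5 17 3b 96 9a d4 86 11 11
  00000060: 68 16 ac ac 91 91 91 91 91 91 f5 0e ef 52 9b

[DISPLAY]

00000000  DB a9 4d 78 3c 37 18 18  18 18 18 18 76 89 7b c6  |..Mx<7......v.
00000010  ad e2 ba 2f a0 9a c3 ce  17 17 17 72 82 8a c6 cb  |.../.......r..
00000020  f1 02 59 59 59 59 ed 69  1a ba a9 f8 5a 74 74 74  |..YYYY.i....Zt
00000030  74 74 74 74 74 d7 73 0c  4b 54 2b 41 20 21 56 43  |ttttt.s.KT+A !
00000040  33 33 33 33 33 33 33 33  16 ce 29 75 75 75 75 fe  |33333333..)uuu
00000050  0c f6 5b 60 99 92 ed f5  17 3b 96 9a d4 86 11 11  |..[`.....;....
00000060  68 16 ac ac 91 91 91 91  91 91 f5 0e ef 52 9b     |h............R
                                                                           
                                                                           
                                                                           
                                                                           
                                                                           


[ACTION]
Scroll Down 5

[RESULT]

00000050  0c f6 5b 60 99 92 ed f5  17 3b 96 9a d4 86 11 11  |..[`.....;....
00000060  68 16 ac ac 91 91 91 91  91 91 f5 0e ef 52 9b     |h............R
                                                                           
                                                                           
                                                                           
                                                                           
                                                                           
                                                                           
                                                                           
                                                                           
                                                                           
                                                                           


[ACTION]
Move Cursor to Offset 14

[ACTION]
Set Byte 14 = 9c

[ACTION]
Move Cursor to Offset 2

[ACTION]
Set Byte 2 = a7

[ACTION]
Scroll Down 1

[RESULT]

00000060  68 16 ac ac 91 91 91 91  91 91 f5 0e ef 52 9b     |h............R
                                                                           
                                                                           
                                                                           
                                                                           
                                                                           
                                                                           
                                                                           
                                                                           
                                                                           
                                                                           
                                                                           


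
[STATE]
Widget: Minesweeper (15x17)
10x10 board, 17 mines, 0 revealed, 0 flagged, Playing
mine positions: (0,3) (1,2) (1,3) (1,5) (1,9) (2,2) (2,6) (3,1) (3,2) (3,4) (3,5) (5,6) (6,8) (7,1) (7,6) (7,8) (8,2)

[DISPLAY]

■■■■■■■■■■     
■■■■■■■■■■     
■■■■■■■■■■     
■■■■■■■■■■     
■■■■■■■■■■     
■■■■■■■■■■     
■■■■■■■■■■     
■■■■■■■■■■     
■■■■■■■■■■     
■■■■■■■■■■     
               
               
               
               
               
               
               


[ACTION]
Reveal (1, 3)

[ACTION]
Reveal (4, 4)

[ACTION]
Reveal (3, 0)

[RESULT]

■■■✹■■■■■■     
■■✹✹■✹■■■✹     
■■✹■■■✹■■■     
■✹✹■✹✹■■■■     
■■■■■■■■■■     
■■■■■■✹■■■     
■■■■■■■■✹■     
■✹■■■■✹■✹■     
■■✹■■■■■■■     
■■■■■■■■■■     
               
               
               
               
               
               
               


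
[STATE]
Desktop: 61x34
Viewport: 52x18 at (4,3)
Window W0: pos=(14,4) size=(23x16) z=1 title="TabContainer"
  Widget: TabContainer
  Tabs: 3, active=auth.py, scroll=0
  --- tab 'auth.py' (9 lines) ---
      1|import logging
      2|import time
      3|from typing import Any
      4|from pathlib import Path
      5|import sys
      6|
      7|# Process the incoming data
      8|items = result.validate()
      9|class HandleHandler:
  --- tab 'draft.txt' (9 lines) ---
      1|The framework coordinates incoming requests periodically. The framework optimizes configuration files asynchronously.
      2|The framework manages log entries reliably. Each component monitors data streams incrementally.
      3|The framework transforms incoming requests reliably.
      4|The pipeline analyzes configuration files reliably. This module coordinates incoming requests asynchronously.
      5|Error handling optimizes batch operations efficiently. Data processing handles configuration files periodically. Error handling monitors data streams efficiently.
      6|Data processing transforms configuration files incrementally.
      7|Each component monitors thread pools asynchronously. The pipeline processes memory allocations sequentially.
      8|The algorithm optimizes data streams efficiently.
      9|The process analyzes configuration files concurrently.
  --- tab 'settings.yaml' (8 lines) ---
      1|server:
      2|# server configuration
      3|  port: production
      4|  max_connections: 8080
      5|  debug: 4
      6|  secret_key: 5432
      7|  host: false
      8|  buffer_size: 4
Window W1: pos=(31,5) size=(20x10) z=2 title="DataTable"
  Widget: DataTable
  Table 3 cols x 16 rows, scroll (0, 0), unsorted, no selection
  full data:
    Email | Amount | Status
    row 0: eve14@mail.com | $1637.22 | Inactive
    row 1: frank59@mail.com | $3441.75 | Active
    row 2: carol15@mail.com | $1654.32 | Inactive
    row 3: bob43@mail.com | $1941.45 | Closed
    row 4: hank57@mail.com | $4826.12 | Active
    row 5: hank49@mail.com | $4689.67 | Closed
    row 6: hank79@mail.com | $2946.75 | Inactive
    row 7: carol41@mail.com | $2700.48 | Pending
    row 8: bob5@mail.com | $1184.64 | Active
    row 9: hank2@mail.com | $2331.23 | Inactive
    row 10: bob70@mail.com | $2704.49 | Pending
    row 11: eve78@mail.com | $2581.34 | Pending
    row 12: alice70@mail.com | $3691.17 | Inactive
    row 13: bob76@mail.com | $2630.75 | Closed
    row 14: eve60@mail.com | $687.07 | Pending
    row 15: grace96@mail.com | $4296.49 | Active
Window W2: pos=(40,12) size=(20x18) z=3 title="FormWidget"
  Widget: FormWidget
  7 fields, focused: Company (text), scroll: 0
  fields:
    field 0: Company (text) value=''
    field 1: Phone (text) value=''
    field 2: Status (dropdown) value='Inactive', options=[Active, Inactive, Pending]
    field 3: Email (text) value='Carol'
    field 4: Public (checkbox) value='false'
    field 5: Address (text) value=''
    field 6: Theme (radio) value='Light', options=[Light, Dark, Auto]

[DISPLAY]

                                                    
          ┏━━━━━━━━━━━━━━━━━━━━━┓                   
          ┃ TabContainer   ┏━━━━━━━━━━━━━━━━━━┓     
          ┠────────────────┃ DataTable        ┃     
          ┃[auth.py]│ draft┠──────────────────┨     
          ┃────────────────┃Email           │A┃     
          ┃import logging  ┃────────────────┼─┃     
          ┃import time     ┃eve14@mail.com  │$┃     
          ┃from typing impo┃frank59@mail.com│$┃     
          ┃from pathlib imp┃carol15@┏━━━━━━━━━━━━━━━
          ┃import sys      ┃bob43@ma┃ FormWidget    
          ┃                ┗━━━━━━━━┠───────────────
          ┃# Process the incomin┃   ┃> Company:    [
          ┃items = result.valida┃   ┃  Phone:      [
          ┃class HandleHandler: ┃   ┃  Status:     [
          ┃                     ┃   ┃  Email:      [
          ┗━━━━━━━━━━━━━━━━━━━━━┛   ┃  Public:     [
                                    ┃  Address:    [


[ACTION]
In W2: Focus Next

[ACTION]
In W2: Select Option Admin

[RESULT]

                                                    
          ┏━━━━━━━━━━━━━━━━━━━━━┓                   
          ┃ TabContainer   ┏━━━━━━━━━━━━━━━━━━┓     
          ┠────────────────┃ DataTable        ┃     
          ┃[auth.py]│ draft┠──────────────────┨     
          ┃────────────────┃Email           │A┃     
          ┃import logging  ┃────────────────┼─┃     
          ┃import time     ┃eve14@mail.com  │$┃     
          ┃from typing impo┃frank59@mail.com│$┃     
          ┃from pathlib imp┃carol15@┏━━━━━━━━━━━━━━━
          ┃import sys      ┃bob43@ma┃ FormWidget    
          ┃                ┗━━━━━━━━┠───────────────
          ┃# Process the incomin┃   ┃  Company:    [
          ┃items = result.valida┃   ┃> Phone:      [
          ┃class HandleHandler: ┃   ┃  Status:     [
          ┃                     ┃   ┃  Email:      [
          ┗━━━━━━━━━━━━━━━━━━━━━┛   ┃  Public:     [
                                    ┃  Address:    [


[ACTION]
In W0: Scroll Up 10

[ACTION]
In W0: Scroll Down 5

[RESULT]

                                                    
          ┏━━━━━━━━━━━━━━━━━━━━━┓                   
          ┃ TabContainer   ┏━━━━━━━━━━━━━━━━━━┓     
          ┠────────────────┃ DataTable        ┃     
          ┃[auth.py]│ draft┠──────────────────┨     
          ┃────────────────┃Email           │A┃     
          ┃                ┃────────────────┼─┃     
          ┃# Process the in┃eve14@mail.com  │$┃     
          ┃items = result.v┃frank59@mail.com│$┃     
          ┃class HandleHand┃carol15@┏━━━━━━━━━━━━━━━
          ┃                ┃bob43@ma┃ FormWidget    
          ┃                ┗━━━━━━━━┠───────────────
          ┃                     ┃   ┃  Company:    [
          ┃                     ┃   ┃> Phone:      [
          ┃                     ┃   ┃  Status:     [
          ┃                     ┃   ┃  Email:      [
          ┗━━━━━━━━━━━━━━━━━━━━━┛   ┃  Public:     [
                                    ┃  Address:    [


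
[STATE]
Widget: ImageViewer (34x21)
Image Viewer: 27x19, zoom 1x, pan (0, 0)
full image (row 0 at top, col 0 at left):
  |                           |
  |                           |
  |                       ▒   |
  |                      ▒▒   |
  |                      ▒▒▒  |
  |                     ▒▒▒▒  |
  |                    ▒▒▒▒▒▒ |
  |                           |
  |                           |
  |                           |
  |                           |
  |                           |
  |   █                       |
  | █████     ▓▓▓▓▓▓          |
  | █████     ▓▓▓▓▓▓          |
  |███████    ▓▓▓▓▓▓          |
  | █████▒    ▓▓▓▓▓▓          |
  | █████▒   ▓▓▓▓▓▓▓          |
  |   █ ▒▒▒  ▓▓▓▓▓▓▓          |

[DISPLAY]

                                  
                                  
                       ▒          
                      ▒▒          
                      ▒▒▒         
                     ▒▒▒▒         
                    ▒▒▒▒▒▒        
                                  
                                  
                                  
                                  
                                  
   █                              
 █████     ▓▓▓▓▓▓                 
 █████     ▓▓▓▓▓▓                 
███████    ▓▓▓▓▓▓                 
 █████▒    ▓▓▓▓▓▓                 
 █████▒   ▓▓▓▓▓▓▓                 
   █ ▒▒▒  ▓▓▓▓▓▓▓                 
                                  
                                  


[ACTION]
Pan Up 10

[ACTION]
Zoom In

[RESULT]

                                  
                                  
                                  
                                  
                                  
                                  
                                  
                                  
                                  
                                  
                                  
                                  
                                  
                                  
                                  
                                  
                                  
                                  
                                  
                                  
                                  


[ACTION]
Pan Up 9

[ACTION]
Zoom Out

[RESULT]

                                  
                                  
                       ▒          
                      ▒▒          
                      ▒▒▒         
                     ▒▒▒▒         
                    ▒▒▒▒▒▒        
                                  
                                  
                                  
                                  
                                  
   █                              
 █████     ▓▓▓▓▓▓                 
 █████     ▓▓▓▓▓▓                 
███████    ▓▓▓▓▓▓                 
 █████▒    ▓▓▓▓▓▓                 
 █████▒   ▓▓▓▓▓▓▓                 
   █ ▒▒▒  ▓▓▓▓▓▓▓                 
                                  
                                  


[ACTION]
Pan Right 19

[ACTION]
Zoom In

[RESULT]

                                  
                                  
                                  
                                  
                           ▒▒     
                           ▒▒     
                         ▒▒▒▒     
                         ▒▒▒▒     
                         ▒▒▒▒▒▒   
                         ▒▒▒▒▒▒   
                       ▒▒▒▒▒▒▒▒   
                       ▒▒▒▒▒▒▒▒   
                     ▒▒▒▒▒▒▒▒▒▒▒▒ 
                     ▒▒▒▒▒▒▒▒▒▒▒▒ 
                                  
                                  
                                  
                                  
                                  
                                  
                                  
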